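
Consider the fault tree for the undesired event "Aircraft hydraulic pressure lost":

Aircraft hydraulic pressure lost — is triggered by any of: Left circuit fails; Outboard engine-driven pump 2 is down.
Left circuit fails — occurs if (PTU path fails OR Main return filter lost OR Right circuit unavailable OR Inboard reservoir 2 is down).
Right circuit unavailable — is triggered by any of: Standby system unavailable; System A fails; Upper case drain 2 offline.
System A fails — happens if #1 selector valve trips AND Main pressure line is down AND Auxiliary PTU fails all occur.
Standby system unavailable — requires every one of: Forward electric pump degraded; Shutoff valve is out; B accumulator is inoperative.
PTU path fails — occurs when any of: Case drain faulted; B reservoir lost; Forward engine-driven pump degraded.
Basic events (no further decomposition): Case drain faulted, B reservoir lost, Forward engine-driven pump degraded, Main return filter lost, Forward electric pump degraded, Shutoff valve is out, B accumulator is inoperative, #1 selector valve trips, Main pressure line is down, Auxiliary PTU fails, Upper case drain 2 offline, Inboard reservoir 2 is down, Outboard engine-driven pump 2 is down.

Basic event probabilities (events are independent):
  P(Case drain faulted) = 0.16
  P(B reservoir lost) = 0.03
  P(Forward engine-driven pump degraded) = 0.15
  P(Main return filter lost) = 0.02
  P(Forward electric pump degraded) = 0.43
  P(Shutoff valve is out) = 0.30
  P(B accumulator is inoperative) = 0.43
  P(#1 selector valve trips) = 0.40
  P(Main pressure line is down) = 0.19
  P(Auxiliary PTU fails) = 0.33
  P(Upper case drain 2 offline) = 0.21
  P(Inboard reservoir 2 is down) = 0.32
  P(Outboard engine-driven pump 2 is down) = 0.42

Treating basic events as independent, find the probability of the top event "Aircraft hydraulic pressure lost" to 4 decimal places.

0.8053

P(PTU path fails) [OR] = 1 − (1−0.16) × (1−0.03) × (1−0.15) = 0.307420
P(Standby system unavailable) [AND] = 0.43 × 0.30 × 0.43 = 0.055470
P(System A fails) [AND] = 0.40 × 0.19 × 0.33 = 0.025080
P(Right circuit unavailable) [OR] = 1 − (1−0.055470) × (1−0.025080) × (1−0.21) = 0.272535
P(Left circuit fails) [OR] = 1 − (1−0.307420) × (1−0.02) × (1−0.272535) × (1−0.32) = 0.664249
P(Aircraft hydraulic pressure lost) [OR] = 1 − (1−0.664249) × (1−0.42) = 0.805264
Rounded to 4 decimal places: P(Aircraft hydraulic pressure lost) ≈ 0.8053.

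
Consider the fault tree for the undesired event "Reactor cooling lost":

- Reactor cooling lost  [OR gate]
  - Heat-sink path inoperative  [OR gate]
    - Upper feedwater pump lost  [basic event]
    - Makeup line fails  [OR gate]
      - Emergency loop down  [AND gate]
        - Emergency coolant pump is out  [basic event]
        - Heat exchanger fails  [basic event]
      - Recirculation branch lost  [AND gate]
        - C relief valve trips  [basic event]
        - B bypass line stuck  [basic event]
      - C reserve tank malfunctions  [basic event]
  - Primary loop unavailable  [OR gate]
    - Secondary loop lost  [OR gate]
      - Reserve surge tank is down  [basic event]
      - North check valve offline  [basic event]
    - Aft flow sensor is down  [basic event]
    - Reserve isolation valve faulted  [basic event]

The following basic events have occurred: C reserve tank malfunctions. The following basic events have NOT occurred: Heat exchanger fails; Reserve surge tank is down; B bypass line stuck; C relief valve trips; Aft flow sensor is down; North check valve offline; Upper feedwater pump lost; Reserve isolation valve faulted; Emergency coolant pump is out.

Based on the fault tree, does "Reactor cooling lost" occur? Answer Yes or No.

Emergency loop down [AND]: Emergency coolant pump is out=not, Heat exchanger fails=not → not all inputs occur → does not occur.
Recirculation branch lost [AND]: C relief valve trips=not, B bypass line stuck=not → not all inputs occur → does not occur.
Makeup line fails [OR]: Emergency loop down=not, Recirculation branch lost=not, C reserve tank malfunctions=occurs → at least one input occurs → occurs.
Heat-sink path inoperative [OR]: Upper feedwater pump lost=not, Makeup line fails=occurs → at least one input occurs → occurs.
Secondary loop lost [OR]: Reserve surge tank is down=not, North check valve offline=not → no input occurs → does not occur.
Primary loop unavailable [OR]: Secondary loop lost=not, Aft flow sensor is down=not, Reserve isolation valve faulted=not → no input occurs → does not occur.
Reactor cooling lost [OR]: Heat-sink path inoperative=occurs, Primary loop unavailable=not → at least one input occurs → occurs.

Yes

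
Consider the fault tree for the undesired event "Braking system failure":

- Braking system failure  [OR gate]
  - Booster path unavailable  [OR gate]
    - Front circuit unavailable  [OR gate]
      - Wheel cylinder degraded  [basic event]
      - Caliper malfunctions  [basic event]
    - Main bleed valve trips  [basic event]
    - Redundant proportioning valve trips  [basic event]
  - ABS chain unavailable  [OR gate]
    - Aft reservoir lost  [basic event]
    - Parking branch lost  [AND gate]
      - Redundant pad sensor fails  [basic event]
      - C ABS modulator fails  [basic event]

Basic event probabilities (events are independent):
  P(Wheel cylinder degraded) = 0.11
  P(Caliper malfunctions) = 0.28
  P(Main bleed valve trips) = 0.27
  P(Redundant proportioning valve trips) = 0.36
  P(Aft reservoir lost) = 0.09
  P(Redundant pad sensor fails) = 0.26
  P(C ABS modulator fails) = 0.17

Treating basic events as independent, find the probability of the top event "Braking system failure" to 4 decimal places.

P(Front circuit unavailable) [OR] = 1 − (1−0.11) × (1−0.28) = 0.359200
P(Booster path unavailable) [OR] = 1 − (1−0.359200) × (1−0.27) × (1−0.36) = 0.700618
P(Parking branch lost) [AND] = 0.26 × 0.17 = 0.044200
P(ABS chain unavailable) [OR] = 1 − (1−0.09) × (1−0.044200) = 0.130222
P(Braking system failure) [OR] = 1 − (1−0.700618) × (1−0.130222) = 0.739604
Rounded to 4 decimal places: P(Braking system failure) ≈ 0.7396.

0.7396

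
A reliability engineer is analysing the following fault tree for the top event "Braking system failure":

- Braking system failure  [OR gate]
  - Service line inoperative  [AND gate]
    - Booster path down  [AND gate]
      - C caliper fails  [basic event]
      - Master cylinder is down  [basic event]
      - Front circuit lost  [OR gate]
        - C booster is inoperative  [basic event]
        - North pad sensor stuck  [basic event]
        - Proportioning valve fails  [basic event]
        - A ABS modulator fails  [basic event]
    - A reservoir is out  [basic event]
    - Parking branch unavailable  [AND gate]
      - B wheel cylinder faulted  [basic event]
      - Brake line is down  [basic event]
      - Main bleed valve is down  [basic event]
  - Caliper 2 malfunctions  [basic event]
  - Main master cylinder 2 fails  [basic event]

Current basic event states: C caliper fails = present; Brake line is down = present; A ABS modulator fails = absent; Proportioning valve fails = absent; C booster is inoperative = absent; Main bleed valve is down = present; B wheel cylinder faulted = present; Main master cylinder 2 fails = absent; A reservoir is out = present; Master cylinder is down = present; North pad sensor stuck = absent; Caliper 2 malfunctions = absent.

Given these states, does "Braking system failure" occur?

No

Front circuit lost [OR]: C booster is inoperative=not, North pad sensor stuck=not, Proportioning valve fails=not, A ABS modulator fails=not → no input occurs → does not occur.
Booster path down [AND]: C caliper fails=occurs, Master cylinder is down=occurs, Front circuit lost=not → not all inputs occur → does not occur.
Parking branch unavailable [AND]: B wheel cylinder faulted=occurs, Brake line is down=occurs, Main bleed valve is down=occurs → all inputs occur → occurs.
Service line inoperative [AND]: Booster path down=not, A reservoir is out=occurs, Parking branch unavailable=occurs → not all inputs occur → does not occur.
Braking system failure [OR]: Service line inoperative=not, Caliper 2 malfunctions=not, Main master cylinder 2 fails=not → no input occurs → does not occur.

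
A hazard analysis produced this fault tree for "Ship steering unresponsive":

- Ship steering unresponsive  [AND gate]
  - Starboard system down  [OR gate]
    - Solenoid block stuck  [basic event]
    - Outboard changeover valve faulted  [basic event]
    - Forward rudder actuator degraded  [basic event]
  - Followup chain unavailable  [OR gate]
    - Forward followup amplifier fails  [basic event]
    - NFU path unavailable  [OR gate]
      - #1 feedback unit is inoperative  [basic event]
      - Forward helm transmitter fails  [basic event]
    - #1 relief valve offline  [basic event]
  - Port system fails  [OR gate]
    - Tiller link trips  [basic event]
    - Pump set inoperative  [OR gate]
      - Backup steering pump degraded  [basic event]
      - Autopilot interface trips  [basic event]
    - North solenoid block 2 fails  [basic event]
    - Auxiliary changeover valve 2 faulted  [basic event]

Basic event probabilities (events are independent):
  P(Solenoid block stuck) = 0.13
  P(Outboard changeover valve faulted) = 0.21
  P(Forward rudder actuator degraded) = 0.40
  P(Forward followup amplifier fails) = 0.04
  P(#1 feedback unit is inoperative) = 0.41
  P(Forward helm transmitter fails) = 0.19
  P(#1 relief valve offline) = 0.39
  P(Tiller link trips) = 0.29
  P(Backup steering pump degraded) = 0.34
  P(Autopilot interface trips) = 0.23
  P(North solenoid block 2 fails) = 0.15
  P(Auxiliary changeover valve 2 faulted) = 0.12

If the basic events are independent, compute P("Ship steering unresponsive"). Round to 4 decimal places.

P(Starboard system down) [OR] = 1 − (1−0.13) × (1−0.21) × (1−0.40) = 0.587620
P(NFU path unavailable) [OR] = 1 − (1−0.41) × (1−0.19) = 0.522100
P(Followup chain unavailable) [OR] = 1 − (1−0.04) × (1−0.522100) × (1−0.39) = 0.720142
P(Pump set inoperative) [OR] = 1 − (1−0.34) × (1−0.23) = 0.491800
P(Port system fails) [OR] = 1 − (1−0.29) × (1−0.491800) × (1−0.15) × (1−0.12) = 0.730105
P(Ship steering unresponsive) [AND] = 0.587620 × 0.720142 × 0.730105 = 0.308958
Rounded to 4 decimal places: P(Ship steering unresponsive) ≈ 0.3090.

0.3090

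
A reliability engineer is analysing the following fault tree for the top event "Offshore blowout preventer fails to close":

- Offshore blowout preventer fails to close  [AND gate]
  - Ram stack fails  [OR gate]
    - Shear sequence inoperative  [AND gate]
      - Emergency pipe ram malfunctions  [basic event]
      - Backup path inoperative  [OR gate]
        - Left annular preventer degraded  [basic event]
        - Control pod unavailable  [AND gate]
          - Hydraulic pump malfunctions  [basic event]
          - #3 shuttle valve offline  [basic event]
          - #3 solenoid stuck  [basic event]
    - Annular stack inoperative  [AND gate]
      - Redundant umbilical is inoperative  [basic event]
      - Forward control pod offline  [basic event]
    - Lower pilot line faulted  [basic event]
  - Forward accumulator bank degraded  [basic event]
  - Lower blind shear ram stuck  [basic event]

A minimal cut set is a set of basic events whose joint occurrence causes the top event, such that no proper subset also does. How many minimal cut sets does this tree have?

Control pod unavailable [AND]: one cut set from each child combined → 1 × 1 × 1 = 1 cut set(s).
Backup path inoperative [OR]: union of children's cut sets → 2 cut set(s).
Shear sequence inoperative [AND]: one cut set from each child combined → 1 × 2 = 2 cut set(s).
Annular stack inoperative [AND]: one cut set from each child combined → 1 × 1 = 1 cut set(s).
Ram stack fails [OR]: union of children's cut sets → 4 cut set(s).
Offshore blowout preventer fails to close [AND]: one cut set from each child combined → 4 × 1 × 1 = 4 cut set(s).
Minimal cut sets: {Emergency pipe ram malfunctions, Forward accumulator bank degraded, Left annular preventer degraded, Lower blind shear ram stuck}; {#3 shuttle valve offline, #3 solenoid stuck, Emergency pipe ram malfunctions, Forward accumulator bank degraded, Hydraulic pump malfunctions, Lower blind shear ram stuck}; {Forward accumulator bank degraded, Forward control pod offline, Lower blind shear ram stuck, Redundant umbilical is inoperative}; {Forward accumulator bank degraded, Lower blind shear ram stuck, Lower pilot line faulted}.

4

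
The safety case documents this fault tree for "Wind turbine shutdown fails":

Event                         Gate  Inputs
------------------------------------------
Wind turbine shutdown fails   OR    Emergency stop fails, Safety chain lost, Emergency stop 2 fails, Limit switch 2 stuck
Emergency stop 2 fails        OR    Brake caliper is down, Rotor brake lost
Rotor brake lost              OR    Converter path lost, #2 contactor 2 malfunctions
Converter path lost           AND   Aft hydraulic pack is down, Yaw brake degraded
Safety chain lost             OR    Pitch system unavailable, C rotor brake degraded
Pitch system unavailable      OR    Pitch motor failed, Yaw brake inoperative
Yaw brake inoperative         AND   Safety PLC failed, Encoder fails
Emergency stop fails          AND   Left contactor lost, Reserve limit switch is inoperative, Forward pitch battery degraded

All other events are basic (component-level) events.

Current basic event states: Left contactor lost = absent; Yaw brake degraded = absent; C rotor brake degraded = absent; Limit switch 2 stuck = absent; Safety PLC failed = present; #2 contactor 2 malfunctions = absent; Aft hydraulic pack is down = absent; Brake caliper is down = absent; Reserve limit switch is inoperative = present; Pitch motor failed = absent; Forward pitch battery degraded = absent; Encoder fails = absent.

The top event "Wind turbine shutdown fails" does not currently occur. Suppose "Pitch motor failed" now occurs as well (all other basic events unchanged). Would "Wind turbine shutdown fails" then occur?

Yes

Counterfactual: set "Pitch motor failed" to occurred.
Emergency stop fails [AND]: Left contactor lost=not, Reserve limit switch is inoperative=occurs, Forward pitch battery degraded=not → not all inputs occur → does not occur.
Yaw brake inoperative [AND]: Safety PLC failed=occurs, Encoder fails=not → not all inputs occur → does not occur.
Pitch system unavailable [OR]: Pitch motor failed=occurs, Yaw brake inoperative=not → at least one input occurs → occurs.
Safety chain lost [OR]: Pitch system unavailable=occurs, C rotor brake degraded=not → at least one input occurs → occurs.
Converter path lost [AND]: Aft hydraulic pack is down=not, Yaw brake degraded=not → not all inputs occur → does not occur.
Rotor brake lost [OR]: Converter path lost=not, #2 contactor 2 malfunctions=not → no input occurs → does not occur.
Emergency stop 2 fails [OR]: Brake caliper is down=not, Rotor brake lost=not → no input occurs → does not occur.
Wind turbine shutdown fails [OR]: Emergency stop fails=not, Safety chain lost=occurs, Emergency stop 2 fails=not, Limit switch 2 stuck=not → at least one input occurs → occurs.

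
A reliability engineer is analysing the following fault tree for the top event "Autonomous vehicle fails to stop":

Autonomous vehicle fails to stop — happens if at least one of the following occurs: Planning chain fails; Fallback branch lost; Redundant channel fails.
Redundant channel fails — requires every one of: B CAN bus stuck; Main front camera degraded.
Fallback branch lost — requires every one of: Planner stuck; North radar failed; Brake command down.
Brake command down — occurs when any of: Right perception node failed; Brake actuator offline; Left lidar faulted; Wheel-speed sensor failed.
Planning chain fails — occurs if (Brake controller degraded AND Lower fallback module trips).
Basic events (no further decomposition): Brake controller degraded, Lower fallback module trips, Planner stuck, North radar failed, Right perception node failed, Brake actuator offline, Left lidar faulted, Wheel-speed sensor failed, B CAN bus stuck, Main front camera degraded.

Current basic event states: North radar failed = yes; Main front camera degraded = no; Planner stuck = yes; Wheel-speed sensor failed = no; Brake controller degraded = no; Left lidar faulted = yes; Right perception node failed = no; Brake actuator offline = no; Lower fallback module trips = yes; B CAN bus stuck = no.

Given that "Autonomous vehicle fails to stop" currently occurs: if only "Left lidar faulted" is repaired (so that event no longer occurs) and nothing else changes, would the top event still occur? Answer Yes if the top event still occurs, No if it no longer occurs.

No

Counterfactual: set "Left lidar faulted" to not occurred.
Planning chain fails [AND]: Brake controller degraded=not, Lower fallback module trips=occurs → not all inputs occur → does not occur.
Brake command down [OR]: Right perception node failed=not, Brake actuator offline=not, Left lidar faulted=not, Wheel-speed sensor failed=not → no input occurs → does not occur.
Fallback branch lost [AND]: Planner stuck=occurs, North radar failed=occurs, Brake command down=not → not all inputs occur → does not occur.
Redundant channel fails [AND]: B CAN bus stuck=not, Main front camera degraded=not → not all inputs occur → does not occur.
Autonomous vehicle fails to stop [OR]: Planning chain fails=not, Fallback branch lost=not, Redundant channel fails=not → no input occurs → does not occur.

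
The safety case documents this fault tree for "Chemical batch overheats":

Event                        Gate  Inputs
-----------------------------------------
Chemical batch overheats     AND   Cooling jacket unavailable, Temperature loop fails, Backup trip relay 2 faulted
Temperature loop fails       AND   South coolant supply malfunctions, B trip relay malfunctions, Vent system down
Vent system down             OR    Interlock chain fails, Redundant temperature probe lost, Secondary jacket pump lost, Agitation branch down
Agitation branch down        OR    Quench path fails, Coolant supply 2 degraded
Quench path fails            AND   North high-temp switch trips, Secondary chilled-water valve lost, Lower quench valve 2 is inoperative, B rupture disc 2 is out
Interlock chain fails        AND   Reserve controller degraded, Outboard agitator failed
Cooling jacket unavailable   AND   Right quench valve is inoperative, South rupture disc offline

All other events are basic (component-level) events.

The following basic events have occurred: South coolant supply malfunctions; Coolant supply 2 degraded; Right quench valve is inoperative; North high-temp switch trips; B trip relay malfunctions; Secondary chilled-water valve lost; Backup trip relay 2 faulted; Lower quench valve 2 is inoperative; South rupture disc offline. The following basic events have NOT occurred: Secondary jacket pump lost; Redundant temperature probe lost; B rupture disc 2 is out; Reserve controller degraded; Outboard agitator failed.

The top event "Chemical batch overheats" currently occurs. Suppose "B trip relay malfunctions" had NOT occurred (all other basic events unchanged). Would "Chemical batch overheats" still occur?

Counterfactual: set "B trip relay malfunctions" to not occurred.
Cooling jacket unavailable [AND]: Right quench valve is inoperative=occurs, South rupture disc offline=occurs → all inputs occur → occurs.
Interlock chain fails [AND]: Reserve controller degraded=not, Outboard agitator failed=not → not all inputs occur → does not occur.
Quench path fails [AND]: North high-temp switch trips=occurs, Secondary chilled-water valve lost=occurs, Lower quench valve 2 is inoperative=occurs, B rupture disc 2 is out=not → not all inputs occur → does not occur.
Agitation branch down [OR]: Quench path fails=not, Coolant supply 2 degraded=occurs → at least one input occurs → occurs.
Vent system down [OR]: Interlock chain fails=not, Redundant temperature probe lost=not, Secondary jacket pump lost=not, Agitation branch down=occurs → at least one input occurs → occurs.
Temperature loop fails [AND]: South coolant supply malfunctions=occurs, B trip relay malfunctions=not, Vent system down=occurs → not all inputs occur → does not occur.
Chemical batch overheats [AND]: Cooling jacket unavailable=occurs, Temperature loop fails=not, Backup trip relay 2 faulted=occurs → not all inputs occur → does not occur.

No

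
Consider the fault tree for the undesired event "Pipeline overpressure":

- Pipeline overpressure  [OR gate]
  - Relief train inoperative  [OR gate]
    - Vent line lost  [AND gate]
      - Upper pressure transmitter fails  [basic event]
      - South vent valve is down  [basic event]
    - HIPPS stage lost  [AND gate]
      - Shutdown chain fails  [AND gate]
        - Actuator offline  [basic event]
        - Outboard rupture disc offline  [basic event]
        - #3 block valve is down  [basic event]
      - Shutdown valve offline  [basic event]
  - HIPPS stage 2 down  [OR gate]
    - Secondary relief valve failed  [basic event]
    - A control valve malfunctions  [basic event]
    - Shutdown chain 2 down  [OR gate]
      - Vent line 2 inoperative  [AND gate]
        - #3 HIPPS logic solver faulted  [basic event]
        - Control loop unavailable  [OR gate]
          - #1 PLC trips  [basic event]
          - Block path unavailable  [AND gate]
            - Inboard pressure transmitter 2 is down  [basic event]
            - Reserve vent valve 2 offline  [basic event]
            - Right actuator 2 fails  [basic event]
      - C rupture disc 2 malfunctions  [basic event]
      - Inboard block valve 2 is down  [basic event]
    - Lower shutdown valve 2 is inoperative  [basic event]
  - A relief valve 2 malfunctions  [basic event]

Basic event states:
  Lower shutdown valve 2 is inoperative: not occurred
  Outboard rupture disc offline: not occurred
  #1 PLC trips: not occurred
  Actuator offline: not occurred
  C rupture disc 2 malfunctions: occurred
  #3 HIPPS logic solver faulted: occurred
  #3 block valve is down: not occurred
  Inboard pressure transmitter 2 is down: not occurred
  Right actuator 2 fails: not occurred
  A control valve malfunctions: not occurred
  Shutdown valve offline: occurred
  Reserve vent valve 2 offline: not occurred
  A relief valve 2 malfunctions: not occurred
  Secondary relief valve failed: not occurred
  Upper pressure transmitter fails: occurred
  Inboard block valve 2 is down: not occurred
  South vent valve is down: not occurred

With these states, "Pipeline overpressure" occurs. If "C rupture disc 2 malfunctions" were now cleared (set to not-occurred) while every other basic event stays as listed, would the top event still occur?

Counterfactual: set "C rupture disc 2 malfunctions" to not occurred.
Vent line lost [AND]: Upper pressure transmitter fails=occurs, South vent valve is down=not → not all inputs occur → does not occur.
Shutdown chain fails [AND]: Actuator offline=not, Outboard rupture disc offline=not, #3 block valve is down=not → not all inputs occur → does not occur.
HIPPS stage lost [AND]: Shutdown chain fails=not, Shutdown valve offline=occurs → not all inputs occur → does not occur.
Relief train inoperative [OR]: Vent line lost=not, HIPPS stage lost=not → no input occurs → does not occur.
Block path unavailable [AND]: Inboard pressure transmitter 2 is down=not, Reserve vent valve 2 offline=not, Right actuator 2 fails=not → not all inputs occur → does not occur.
Control loop unavailable [OR]: #1 PLC trips=not, Block path unavailable=not → no input occurs → does not occur.
Vent line 2 inoperative [AND]: #3 HIPPS logic solver faulted=occurs, Control loop unavailable=not → not all inputs occur → does not occur.
Shutdown chain 2 down [OR]: Vent line 2 inoperative=not, C rupture disc 2 malfunctions=not, Inboard block valve 2 is down=not → no input occurs → does not occur.
HIPPS stage 2 down [OR]: Secondary relief valve failed=not, A control valve malfunctions=not, Shutdown chain 2 down=not, Lower shutdown valve 2 is inoperative=not → no input occurs → does not occur.
Pipeline overpressure [OR]: Relief train inoperative=not, HIPPS stage 2 down=not, A relief valve 2 malfunctions=not → no input occurs → does not occur.

No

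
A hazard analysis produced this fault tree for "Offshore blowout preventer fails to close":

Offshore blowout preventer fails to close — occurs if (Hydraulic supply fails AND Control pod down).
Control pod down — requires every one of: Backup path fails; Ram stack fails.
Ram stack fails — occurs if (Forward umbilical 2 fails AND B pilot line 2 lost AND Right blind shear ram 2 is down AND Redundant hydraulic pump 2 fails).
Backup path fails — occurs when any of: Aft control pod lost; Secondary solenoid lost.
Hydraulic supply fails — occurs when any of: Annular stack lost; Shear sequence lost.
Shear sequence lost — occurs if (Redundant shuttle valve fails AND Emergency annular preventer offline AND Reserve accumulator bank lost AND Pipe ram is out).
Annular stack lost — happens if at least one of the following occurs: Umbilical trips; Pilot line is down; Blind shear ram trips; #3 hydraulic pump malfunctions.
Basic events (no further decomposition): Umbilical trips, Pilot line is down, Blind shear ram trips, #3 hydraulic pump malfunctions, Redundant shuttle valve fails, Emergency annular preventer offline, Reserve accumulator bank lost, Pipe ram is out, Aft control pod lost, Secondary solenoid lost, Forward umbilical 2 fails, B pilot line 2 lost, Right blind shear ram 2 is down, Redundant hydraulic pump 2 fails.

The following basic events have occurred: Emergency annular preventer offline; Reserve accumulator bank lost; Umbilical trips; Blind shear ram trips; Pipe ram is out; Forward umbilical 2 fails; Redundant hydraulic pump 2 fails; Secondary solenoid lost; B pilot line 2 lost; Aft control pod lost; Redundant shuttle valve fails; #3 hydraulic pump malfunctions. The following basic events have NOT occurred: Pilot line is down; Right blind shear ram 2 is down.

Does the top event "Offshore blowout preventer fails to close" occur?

No

Annular stack lost [OR]: Umbilical trips=occurs, Pilot line is down=not, Blind shear ram trips=occurs, #3 hydraulic pump malfunctions=occurs → at least one input occurs → occurs.
Shear sequence lost [AND]: Redundant shuttle valve fails=occurs, Emergency annular preventer offline=occurs, Reserve accumulator bank lost=occurs, Pipe ram is out=occurs → all inputs occur → occurs.
Hydraulic supply fails [OR]: Annular stack lost=occurs, Shear sequence lost=occurs → at least one input occurs → occurs.
Backup path fails [OR]: Aft control pod lost=occurs, Secondary solenoid lost=occurs → at least one input occurs → occurs.
Ram stack fails [AND]: Forward umbilical 2 fails=occurs, B pilot line 2 lost=occurs, Right blind shear ram 2 is down=not, Redundant hydraulic pump 2 fails=occurs → not all inputs occur → does not occur.
Control pod down [AND]: Backup path fails=occurs, Ram stack fails=not → not all inputs occur → does not occur.
Offshore blowout preventer fails to close [AND]: Hydraulic supply fails=occurs, Control pod down=not → not all inputs occur → does not occur.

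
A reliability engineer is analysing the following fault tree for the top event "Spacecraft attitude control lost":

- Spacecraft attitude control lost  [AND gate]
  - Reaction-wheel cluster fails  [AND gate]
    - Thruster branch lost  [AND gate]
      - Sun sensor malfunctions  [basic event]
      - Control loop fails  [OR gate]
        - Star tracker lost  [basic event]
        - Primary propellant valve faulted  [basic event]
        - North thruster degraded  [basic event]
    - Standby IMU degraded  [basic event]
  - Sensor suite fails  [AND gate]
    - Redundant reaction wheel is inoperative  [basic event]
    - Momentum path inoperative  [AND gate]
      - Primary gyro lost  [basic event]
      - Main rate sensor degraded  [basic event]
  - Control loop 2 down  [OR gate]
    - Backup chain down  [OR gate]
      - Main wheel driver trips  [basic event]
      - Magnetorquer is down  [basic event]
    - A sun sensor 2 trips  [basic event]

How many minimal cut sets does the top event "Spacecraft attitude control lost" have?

9

Control loop fails [OR]: union of children's cut sets → 3 cut set(s).
Thruster branch lost [AND]: one cut set from each child combined → 1 × 3 = 3 cut set(s).
Reaction-wheel cluster fails [AND]: one cut set from each child combined → 3 × 1 = 3 cut set(s).
Momentum path inoperative [AND]: one cut set from each child combined → 1 × 1 = 1 cut set(s).
Sensor suite fails [AND]: one cut set from each child combined → 1 × 1 = 1 cut set(s).
Backup chain down [OR]: union of children's cut sets → 2 cut set(s).
Control loop 2 down [OR]: union of children's cut sets → 3 cut set(s).
Spacecraft attitude control lost [AND]: one cut set from each child combined → 3 × 1 × 3 = 9 cut set(s).
Minimal cut sets: {Main rate sensor degraded, Main wheel driver trips, Primary gyro lost, Redundant reaction wheel is inoperative, Standby IMU degraded, Star tracker lost, Sun sensor malfunctions}; {Magnetorquer is down, Main rate sensor degraded, Primary gyro lost, Redundant reaction wheel is inoperative, Standby IMU degraded, Star tracker lost, Sun sensor malfunctions}; {A sun sensor 2 trips, Main rate sensor degraded, Primary gyro lost, Redundant reaction wheel is inoperative, Standby IMU degraded, Star tracker lost, Sun sensor malfunctions}; {Main rate sensor degraded, Main wheel driver trips, Primary gyro lost, Primary propellant valve faulted, Redundant reaction wheel is inoperative, Standby IMU degraded, Sun sensor malfunctions}; {Magnetorquer is down, Main rate sensor degraded, Primary gyro lost, Primary propellant valve faulted, Redundant reaction wheel is inoperative, Standby IMU degraded, Sun sensor malfunctions}; {A sun sensor 2 trips, Main rate sensor degraded, Primary gyro lost, Primary propellant valve faulted, Redundant reaction wheel is inoperative, Standby IMU degraded, Sun sensor malfunctions}; {Main rate sensor degraded, Main wheel driver trips, North thruster degraded, Primary gyro lost, Redundant reaction wheel is inoperative, Standby IMU degraded, Sun sensor malfunctions}; {Magnetorquer is down, Main rate sensor degraded, North thruster degraded, Primary gyro lost, Redundant reaction wheel is inoperative, Standby IMU degraded, Sun sensor malfunctions}; {A sun sensor 2 trips, Main rate sensor degraded, North thruster degraded, Primary gyro lost, Redundant reaction wheel is inoperative, Standby IMU degraded, Sun sensor malfunctions}.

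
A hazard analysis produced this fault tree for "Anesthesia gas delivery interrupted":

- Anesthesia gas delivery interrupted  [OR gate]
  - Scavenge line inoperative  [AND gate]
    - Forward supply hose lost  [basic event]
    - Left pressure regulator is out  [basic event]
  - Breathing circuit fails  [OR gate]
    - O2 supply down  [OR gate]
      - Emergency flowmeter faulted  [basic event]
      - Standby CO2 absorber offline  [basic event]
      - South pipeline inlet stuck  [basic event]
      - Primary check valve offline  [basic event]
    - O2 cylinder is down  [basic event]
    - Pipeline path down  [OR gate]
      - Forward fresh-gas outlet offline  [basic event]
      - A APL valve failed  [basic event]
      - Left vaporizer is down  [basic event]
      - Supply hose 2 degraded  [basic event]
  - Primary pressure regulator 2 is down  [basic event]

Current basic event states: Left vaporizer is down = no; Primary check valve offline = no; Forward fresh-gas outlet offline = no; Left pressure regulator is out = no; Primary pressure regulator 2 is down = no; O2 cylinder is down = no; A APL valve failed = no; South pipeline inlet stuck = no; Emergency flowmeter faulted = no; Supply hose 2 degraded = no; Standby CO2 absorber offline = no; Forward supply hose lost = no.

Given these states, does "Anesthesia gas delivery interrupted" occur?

Scavenge line inoperative [AND]: Forward supply hose lost=not, Left pressure regulator is out=not → not all inputs occur → does not occur.
O2 supply down [OR]: Emergency flowmeter faulted=not, Standby CO2 absorber offline=not, South pipeline inlet stuck=not, Primary check valve offline=not → no input occurs → does not occur.
Pipeline path down [OR]: Forward fresh-gas outlet offline=not, A APL valve failed=not, Left vaporizer is down=not, Supply hose 2 degraded=not → no input occurs → does not occur.
Breathing circuit fails [OR]: O2 supply down=not, O2 cylinder is down=not, Pipeline path down=not → no input occurs → does not occur.
Anesthesia gas delivery interrupted [OR]: Scavenge line inoperative=not, Breathing circuit fails=not, Primary pressure regulator 2 is down=not → no input occurs → does not occur.

No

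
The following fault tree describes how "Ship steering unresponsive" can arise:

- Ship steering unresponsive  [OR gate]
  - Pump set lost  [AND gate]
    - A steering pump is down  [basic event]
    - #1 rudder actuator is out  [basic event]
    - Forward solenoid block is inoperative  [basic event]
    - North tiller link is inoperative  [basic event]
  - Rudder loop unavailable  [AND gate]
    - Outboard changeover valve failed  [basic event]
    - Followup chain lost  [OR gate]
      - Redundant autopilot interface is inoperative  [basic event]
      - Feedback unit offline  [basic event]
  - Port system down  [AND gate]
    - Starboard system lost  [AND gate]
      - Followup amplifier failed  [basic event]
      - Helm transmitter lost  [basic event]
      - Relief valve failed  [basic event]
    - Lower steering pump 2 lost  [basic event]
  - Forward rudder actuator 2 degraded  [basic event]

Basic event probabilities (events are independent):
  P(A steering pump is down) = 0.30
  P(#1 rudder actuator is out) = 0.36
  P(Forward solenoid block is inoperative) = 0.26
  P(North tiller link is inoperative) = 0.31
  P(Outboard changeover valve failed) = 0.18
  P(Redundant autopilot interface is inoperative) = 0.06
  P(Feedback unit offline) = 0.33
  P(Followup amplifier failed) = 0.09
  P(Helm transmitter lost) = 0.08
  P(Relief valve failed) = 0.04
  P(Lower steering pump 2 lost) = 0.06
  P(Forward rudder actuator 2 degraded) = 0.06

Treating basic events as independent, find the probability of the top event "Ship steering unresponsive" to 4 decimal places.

P(Pump set lost) [AND] = 0.30 × 0.36 × 0.26 × 0.31 = 0.008705
P(Followup chain lost) [OR] = 1 − (1−0.06) × (1−0.33) = 0.370200
P(Rudder loop unavailable) [AND] = 0.18 × 0.370200 = 0.066636
P(Starboard system lost) [AND] = 0.09 × 0.08 × 0.04 = 0.000288
P(Port system down) [AND] = 0.000288 × 0.06 = 0.000017
P(Ship steering unresponsive) [OR] = 1 − (1−0.008705) × (1−0.066636) × (1−0.000017) × (1−0.06) = 0.130290
Rounded to 4 decimal places: P(Ship steering unresponsive) ≈ 0.1303.

0.1303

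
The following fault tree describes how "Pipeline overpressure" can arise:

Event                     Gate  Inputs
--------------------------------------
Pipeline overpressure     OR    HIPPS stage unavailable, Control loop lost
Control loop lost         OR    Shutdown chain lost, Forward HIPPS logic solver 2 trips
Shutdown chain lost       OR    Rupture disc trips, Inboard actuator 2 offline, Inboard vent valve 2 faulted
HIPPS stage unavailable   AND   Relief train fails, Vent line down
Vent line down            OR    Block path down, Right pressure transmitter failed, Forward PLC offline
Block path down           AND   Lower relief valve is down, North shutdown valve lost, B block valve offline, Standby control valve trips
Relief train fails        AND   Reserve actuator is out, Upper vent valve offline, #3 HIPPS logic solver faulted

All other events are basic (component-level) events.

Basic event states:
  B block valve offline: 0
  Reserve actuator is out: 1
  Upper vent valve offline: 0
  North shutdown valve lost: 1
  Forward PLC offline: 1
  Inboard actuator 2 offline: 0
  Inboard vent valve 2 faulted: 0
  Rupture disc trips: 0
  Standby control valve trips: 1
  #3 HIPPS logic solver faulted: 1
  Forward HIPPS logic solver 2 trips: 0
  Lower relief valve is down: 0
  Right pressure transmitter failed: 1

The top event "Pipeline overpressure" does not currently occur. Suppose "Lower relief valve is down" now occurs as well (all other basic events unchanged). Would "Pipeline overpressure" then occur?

No

Counterfactual: set "Lower relief valve is down" to occurred.
Relief train fails [AND]: Reserve actuator is out=occurs, Upper vent valve offline=not, #3 HIPPS logic solver faulted=occurs → not all inputs occur → does not occur.
Block path down [AND]: Lower relief valve is down=occurs, North shutdown valve lost=occurs, B block valve offline=not, Standby control valve trips=occurs → not all inputs occur → does not occur.
Vent line down [OR]: Block path down=not, Right pressure transmitter failed=occurs, Forward PLC offline=occurs → at least one input occurs → occurs.
HIPPS stage unavailable [AND]: Relief train fails=not, Vent line down=occurs → not all inputs occur → does not occur.
Shutdown chain lost [OR]: Rupture disc trips=not, Inboard actuator 2 offline=not, Inboard vent valve 2 faulted=not → no input occurs → does not occur.
Control loop lost [OR]: Shutdown chain lost=not, Forward HIPPS logic solver 2 trips=not → no input occurs → does not occur.
Pipeline overpressure [OR]: HIPPS stage unavailable=not, Control loop lost=not → no input occurs → does not occur.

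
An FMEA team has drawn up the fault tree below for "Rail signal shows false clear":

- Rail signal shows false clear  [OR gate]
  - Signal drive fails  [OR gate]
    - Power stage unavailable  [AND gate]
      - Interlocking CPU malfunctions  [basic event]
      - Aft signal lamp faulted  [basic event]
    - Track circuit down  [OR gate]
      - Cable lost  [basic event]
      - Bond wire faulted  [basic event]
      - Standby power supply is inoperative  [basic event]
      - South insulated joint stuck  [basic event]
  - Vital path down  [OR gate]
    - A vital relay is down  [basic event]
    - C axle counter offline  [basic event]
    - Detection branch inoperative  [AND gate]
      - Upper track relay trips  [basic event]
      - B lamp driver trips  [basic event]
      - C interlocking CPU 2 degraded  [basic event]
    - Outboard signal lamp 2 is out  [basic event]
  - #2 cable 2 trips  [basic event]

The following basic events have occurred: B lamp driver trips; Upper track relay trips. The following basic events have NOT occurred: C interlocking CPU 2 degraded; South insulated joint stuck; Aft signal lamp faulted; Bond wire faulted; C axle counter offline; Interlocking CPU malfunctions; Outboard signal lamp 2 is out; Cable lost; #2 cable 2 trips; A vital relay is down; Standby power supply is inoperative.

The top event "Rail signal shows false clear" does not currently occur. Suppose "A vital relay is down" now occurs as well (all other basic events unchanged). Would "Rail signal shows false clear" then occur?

Counterfactual: set "A vital relay is down" to occurred.
Power stage unavailable [AND]: Interlocking CPU malfunctions=not, Aft signal lamp faulted=not → not all inputs occur → does not occur.
Track circuit down [OR]: Cable lost=not, Bond wire faulted=not, Standby power supply is inoperative=not, South insulated joint stuck=not → no input occurs → does not occur.
Signal drive fails [OR]: Power stage unavailable=not, Track circuit down=not → no input occurs → does not occur.
Detection branch inoperative [AND]: Upper track relay trips=occurs, B lamp driver trips=occurs, C interlocking CPU 2 degraded=not → not all inputs occur → does not occur.
Vital path down [OR]: A vital relay is down=occurs, C axle counter offline=not, Detection branch inoperative=not, Outboard signal lamp 2 is out=not → at least one input occurs → occurs.
Rail signal shows false clear [OR]: Signal drive fails=not, Vital path down=occurs, #2 cable 2 trips=not → at least one input occurs → occurs.

Yes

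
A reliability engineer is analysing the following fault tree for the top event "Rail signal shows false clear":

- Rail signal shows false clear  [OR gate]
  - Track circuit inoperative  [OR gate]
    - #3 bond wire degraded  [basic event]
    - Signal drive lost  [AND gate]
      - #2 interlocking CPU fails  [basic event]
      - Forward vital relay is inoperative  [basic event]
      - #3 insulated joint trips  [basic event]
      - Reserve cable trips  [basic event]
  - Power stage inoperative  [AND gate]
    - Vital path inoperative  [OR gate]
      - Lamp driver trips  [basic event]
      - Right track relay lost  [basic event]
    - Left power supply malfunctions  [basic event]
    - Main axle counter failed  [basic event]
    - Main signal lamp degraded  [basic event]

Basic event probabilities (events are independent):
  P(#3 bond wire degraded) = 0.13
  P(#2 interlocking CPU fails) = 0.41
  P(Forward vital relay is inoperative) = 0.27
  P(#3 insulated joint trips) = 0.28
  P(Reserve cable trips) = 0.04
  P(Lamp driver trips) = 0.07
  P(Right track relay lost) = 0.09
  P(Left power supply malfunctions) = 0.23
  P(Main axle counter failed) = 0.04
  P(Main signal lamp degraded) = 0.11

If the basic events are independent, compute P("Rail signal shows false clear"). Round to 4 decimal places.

P(Signal drive lost) [AND] = 0.41 × 0.27 × 0.28 × 0.04 = 0.001240
P(Track circuit inoperative) [OR] = 1 − (1−0.13) × (1−0.001240) = 0.131079
P(Vital path inoperative) [OR] = 1 − (1−0.07) × (1−0.09) = 0.153700
P(Power stage inoperative) [AND] = 0.153700 × 0.23 × 0.04 × 0.11 = 0.000156
P(Rail signal shows false clear) [OR] = 1 − (1−0.131079) × (1−0.000156) = 0.131215
Rounded to 4 decimal places: P(Rail signal shows false clear) ≈ 0.1312.

0.1312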